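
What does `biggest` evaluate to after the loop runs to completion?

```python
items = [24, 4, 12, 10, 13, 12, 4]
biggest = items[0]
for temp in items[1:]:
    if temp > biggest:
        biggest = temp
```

Let's trace through this code step by step.

Initialize: items = [24, 4, 12, 10, 13, 12, 4]
Initialize: biggest = 24
Entering loop: for temp in items[1:]:
After iteration 1: temp = 4, biggest = 24
After iteration 2: temp = 12, biggest = 24
After iteration 3: temp = 10, biggest = 24
After iteration 4: temp = 13, biggest = 24
After iteration 5: temp = 12, biggest = 24
After iteration 6: temp = 4, biggest = 24
Loop ends.

Final answer: 24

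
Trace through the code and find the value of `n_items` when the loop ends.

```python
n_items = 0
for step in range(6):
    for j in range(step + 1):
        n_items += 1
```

Let's trace through this code step by step.

Initialize: n_items = 0
Entering loop: for step in range(6):
After iteration 1: step = 0, n_items = 1, j = 0
After iteration 2: step = 1, n_items = 3, j = 1
After iteration 3: step = 2, n_items = 6, j = 2
After iteration 4: step = 3, n_items = 10, j = 3
After iteration 5: step = 4, n_items = 15, j = 4
After iteration 6: step = 5, n_items = 21, j = 5
Loop ends.

Final answer: 21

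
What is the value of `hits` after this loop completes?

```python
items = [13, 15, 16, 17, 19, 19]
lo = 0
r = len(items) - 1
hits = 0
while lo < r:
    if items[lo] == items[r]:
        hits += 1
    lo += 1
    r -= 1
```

Let's trace through this code step by step.

Initialize: items = [13, 15, 16, 17, 19, 19]
Initialize: lo = 0
Initialize: r = 5
Initialize: hits = 0
Entering loop: while lo < r:
After iteration 1: lo = 1, r = 4, hits = 0
After iteration 2: lo = 2, r = 3, hits = 0
After iteration 3: lo = 3, r = 2, hits = 0
Loop ends.

Final answer: 0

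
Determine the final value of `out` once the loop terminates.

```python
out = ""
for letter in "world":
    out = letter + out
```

Let's trace through this code step by step.

Initialize: out = ''
Entering loop: for letter in "world":
After iteration 1: letter = 'w', out = 'w'
After iteration 2: letter = 'o', out = 'ow'
After iteration 3: letter = 'r', out = 'row'
After iteration 4: letter = 'l', out = 'lrow'
After iteration 5: letter = 'd', out = 'dlrow'
Loop ends.

Final answer: 'dlrow'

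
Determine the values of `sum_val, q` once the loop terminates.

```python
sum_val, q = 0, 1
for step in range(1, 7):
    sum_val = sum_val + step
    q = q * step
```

Let's trace through this code step by step.

Initialize: sum_val = 0
Initialize: q = 1
Entering loop: for step in range(1, 7):
After iteration 1: step = 1, sum_val = 1, q = 1
After iteration 2: step = 2, sum_val = 3, q = 2
After iteration 3: step = 3, sum_val = 6, q = 6
After iteration 4: step = 4, sum_val = 10, q = 24
After iteration 5: step = 5, sum_val = 15, q = 120
After iteration 6: step = 6, sum_val = 21, q = 720
Loop ends.

Final answer: 21, 720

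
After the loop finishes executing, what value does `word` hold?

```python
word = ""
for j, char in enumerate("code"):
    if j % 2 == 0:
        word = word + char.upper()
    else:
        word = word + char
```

Let's trace through this code step by step.

Initialize: word = ''
Entering loop: for j, char in enumerate("code"):
After iteration 1: j = 0, char = 'c', word = 'C'
After iteration 2: j = 1, char = 'o', word = 'Co'
After iteration 3: j = 2, char = 'd', word = 'CoD'
After iteration 4: j = 3, char = 'e', word = 'CoDe'
Loop ends.

Final answer: 'CoDe'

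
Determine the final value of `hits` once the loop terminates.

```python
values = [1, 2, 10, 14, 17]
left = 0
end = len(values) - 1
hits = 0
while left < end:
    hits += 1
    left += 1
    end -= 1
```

Let's trace through this code step by step.

Initialize: values = [1, 2, 10, 14, 17]
Initialize: left = 0
Initialize: end = 4
Initialize: hits = 0
Entering loop: while left < end:
After iteration 1: left = 1, end = 3, hits = 1
After iteration 2: left = 2, end = 2, hits = 2
Loop ends.

Final answer: 2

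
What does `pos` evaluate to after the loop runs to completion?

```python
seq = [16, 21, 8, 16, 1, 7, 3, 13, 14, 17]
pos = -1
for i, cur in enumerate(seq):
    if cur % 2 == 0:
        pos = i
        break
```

Let's trace through this code step by step.

Initialize: seq = [16, 21, 8, 16, 1, 7, 3, 13, 14, 17]
Initialize: pos = -1
Entering loop: for i, cur in enumerate(seq):
After iteration 1: i = 0, cur = 16, pos = 0
Loop ends.

Final answer: 0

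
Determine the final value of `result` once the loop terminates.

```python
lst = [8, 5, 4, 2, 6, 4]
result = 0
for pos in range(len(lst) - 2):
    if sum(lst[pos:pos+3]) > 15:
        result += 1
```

Let's trace through this code step by step.

Initialize: lst = [8, 5, 4, 2, 6, 4]
Initialize: result = 0
Entering loop: for pos in range(len(lst) - 2):
After iteration 1: pos = 0, result = 1
After iteration 2: pos = 1, result = 1
After iteration 3: pos = 2, result = 1
After iteration 4: pos = 3, result = 1
Loop ends.

Final answer: 1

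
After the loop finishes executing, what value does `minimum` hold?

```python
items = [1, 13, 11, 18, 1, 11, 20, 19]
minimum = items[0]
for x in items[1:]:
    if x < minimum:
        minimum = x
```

Let's trace through this code step by step.

Initialize: items = [1, 13, 11, 18, 1, 11, 20, 19]
Initialize: minimum = 1
Entering loop: for x in items[1:]:
After iteration 1: x = 13, minimum = 1
After iteration 2: x = 11, minimum = 1
After iteration 3: x = 18, minimum = 1
After iteration 4: x = 1, minimum = 1
After iteration 5: x = 11, minimum = 1
After iteration 6: x = 20, minimum = 1
After iteration 7: x = 19, minimum = 1
Loop ends.

Final answer: 1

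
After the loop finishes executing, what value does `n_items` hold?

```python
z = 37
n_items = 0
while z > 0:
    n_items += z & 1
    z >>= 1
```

Let's trace through this code step by step.

Initialize: z = 37
Initialize: n_items = 0
Entering loop: while z > 0:
After iteration 1: z = 18, n_items = 1
After iteration 2: z = 9, n_items = 1
After iteration 3: z = 4, n_items = 2
After iteration 4: z = 2, n_items = 2
After iteration 5: z = 1, n_items = 2
After iteration 6: z = 0, n_items = 3
Loop ends.

Final answer: 3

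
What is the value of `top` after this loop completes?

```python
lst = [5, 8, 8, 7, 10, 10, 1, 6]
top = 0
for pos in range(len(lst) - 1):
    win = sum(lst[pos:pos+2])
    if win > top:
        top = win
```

Let's trace through this code step by step.

Initialize: lst = [5, 8, 8, 7, 10, 10, 1, 6]
Initialize: top = 0
Entering loop: for pos in range(len(lst) - 1):
After iteration 1: pos = 0, top = 13, win = 13
After iteration 2: pos = 1, top = 16, win = 16
After iteration 3: pos = 2, top = 16, win = 15
After iteration 4: pos = 3, top = 17, win = 17
After iteration 5: pos = 4, top = 20, win = 20
After iteration 6: pos = 5, top = 20, win = 11
After iteration 7: pos = 6, top = 20, win = 7
Loop ends.

Final answer: 20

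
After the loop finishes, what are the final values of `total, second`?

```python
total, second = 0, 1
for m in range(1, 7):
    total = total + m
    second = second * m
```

Let's trace through this code step by step.

Initialize: total = 0
Initialize: second = 1
Entering loop: for m in range(1, 7):
After iteration 1: m = 1, total = 1, second = 1
After iteration 2: m = 2, total = 3, second = 2
After iteration 3: m = 3, total = 6, second = 6
After iteration 4: m = 4, total = 10, second = 24
After iteration 5: m = 5, total = 15, second = 120
After iteration 6: m = 6, total = 21, second = 720
Loop ends.

Final answer: 21, 720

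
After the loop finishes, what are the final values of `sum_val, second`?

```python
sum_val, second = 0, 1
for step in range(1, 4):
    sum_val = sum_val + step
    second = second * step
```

Let's trace through this code step by step.

Initialize: sum_val = 0
Initialize: second = 1
Entering loop: for step in range(1, 4):
After iteration 1: step = 1, sum_val = 1, second = 1
After iteration 2: step = 2, sum_val = 3, second = 2
After iteration 3: step = 3, sum_val = 6, second = 6
Loop ends.

Final answer: 6, 6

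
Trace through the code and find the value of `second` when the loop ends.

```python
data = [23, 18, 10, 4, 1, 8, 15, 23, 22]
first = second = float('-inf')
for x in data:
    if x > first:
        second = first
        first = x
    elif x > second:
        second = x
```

Let's trace through this code step by step.

Initialize: data = [23, 18, 10, 4, 1, 8, 15, 23, 22]
Initialize: first = -inf
Initialize: second = -inf
Entering loop: for x in data:
After iteration 1: x = 23, first = 23, second = -inf
After iteration 2: x = 18, first = 23, second = 18
After iteration 3: x = 10, first = 23, second = 18
After iteration 4: x = 4, first = 23, second = 18
After iteration 5: x = 1, first = 23, second = 18
After iteration 6: x = 8, first = 23, second = 18
After iteration 7: x = 15, first = 23, second = 18
After iteration 8: x = 23, first = 23, second = 23
After iteration 9: x = 22, first = 23, second = 23
Loop ends.

Final answer: 23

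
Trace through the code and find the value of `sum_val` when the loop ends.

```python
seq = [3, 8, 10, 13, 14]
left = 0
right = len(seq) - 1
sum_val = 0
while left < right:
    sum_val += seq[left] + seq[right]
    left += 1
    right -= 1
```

Let's trace through this code step by step.

Initialize: seq = [3, 8, 10, 13, 14]
Initialize: left = 0
Initialize: right = 4
Initialize: sum_val = 0
Entering loop: while left < right:
After iteration 1: left = 1, right = 3, sum_val = 17
After iteration 2: left = 2, right = 2, sum_val = 38
Loop ends.

Final answer: 38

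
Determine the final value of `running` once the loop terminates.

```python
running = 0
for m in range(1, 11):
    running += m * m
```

Let's trace through this code step by step.

Initialize: running = 0
Entering loop: for m in range(1, 11):
After iteration 1: m = 1, running = 1
After iteration 2: m = 2, running = 5
After iteration 3: m = 3, running = 14
After iteration 4: m = 4, running = 30
After iteration 5: m = 5, running = 55
After iteration 6: m = 6, running = 91
After iteration 7: m = 7, running = 140
After iteration 8: m = 8, running = 204
After iteration 9: m = 9, running = 285
After iteration 10: m = 10, running = 385
Loop ends.

Final answer: 385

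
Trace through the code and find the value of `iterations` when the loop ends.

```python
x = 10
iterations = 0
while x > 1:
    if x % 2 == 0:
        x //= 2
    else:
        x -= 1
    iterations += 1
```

Let's trace through this code step by step.

Initialize: x = 10
Initialize: iterations = 0
Entering loop: while x > 1:
After iteration 1: x = 5, iterations = 1
After iteration 2: x = 4, iterations = 2
After iteration 3: x = 2, iterations = 3
After iteration 4: x = 1, iterations = 4
Loop ends.

Final answer: 4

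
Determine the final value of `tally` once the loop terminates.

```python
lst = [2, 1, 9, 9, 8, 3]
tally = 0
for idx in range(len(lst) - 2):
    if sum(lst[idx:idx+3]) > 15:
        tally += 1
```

Let's trace through this code step by step.

Initialize: lst = [2, 1, 9, 9, 8, 3]
Initialize: tally = 0
Entering loop: for idx in range(len(lst) - 2):
After iteration 1: idx = 0, tally = 0
After iteration 2: idx = 1, tally = 1
After iteration 3: idx = 2, tally = 2
After iteration 4: idx = 3, tally = 3
Loop ends.

Final answer: 3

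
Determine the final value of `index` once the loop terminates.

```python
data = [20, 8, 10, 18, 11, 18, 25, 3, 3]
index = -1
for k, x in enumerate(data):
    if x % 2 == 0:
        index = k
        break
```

Let's trace through this code step by step.

Initialize: data = [20, 8, 10, 18, 11, 18, 25, 3, 3]
Initialize: index = -1
Entering loop: for k, x in enumerate(data):
After iteration 1: k = 0, x = 20, index = 0
Loop ends.

Final answer: 0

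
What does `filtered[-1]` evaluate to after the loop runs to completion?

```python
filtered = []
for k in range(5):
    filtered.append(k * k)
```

Let's trace through this code step by step.

Initialize: filtered = []
Entering loop: for k in range(5):
After iteration 1: k = 0, filtered = [0]
After iteration 2: k = 1, filtered = [0, 1]
After iteration 3: k = 2, filtered = [0, 1, 4]
After iteration 4: k = 3, filtered = [0, 1, 4, 9]
After iteration 5: k = 4, filtered = [0, 1, 4, 9, 16]
Loop ends.
filtered[-1] = 16

Final answer: 16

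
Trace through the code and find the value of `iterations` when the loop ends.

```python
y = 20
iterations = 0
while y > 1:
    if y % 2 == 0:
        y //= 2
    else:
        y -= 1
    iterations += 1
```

Let's trace through this code step by step.

Initialize: y = 20
Initialize: iterations = 0
Entering loop: while y > 1:
After iteration 1: y = 10, iterations = 1
After iteration 2: y = 5, iterations = 2
After iteration 3: y = 4, iterations = 3
After iteration 4: y = 2, iterations = 4
After iteration 5: y = 1, iterations = 5
Loop ends.

Final answer: 5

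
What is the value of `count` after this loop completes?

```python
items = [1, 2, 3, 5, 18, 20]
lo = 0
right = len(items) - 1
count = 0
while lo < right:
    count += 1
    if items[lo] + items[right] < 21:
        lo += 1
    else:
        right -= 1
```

Let's trace through this code step by step.

Initialize: items = [1, 2, 3, 5, 18, 20]
Initialize: lo = 0
Initialize: right = 5
Initialize: count = 0
Entering loop: while lo < right:
After iteration 1: lo = 0, right = 4, count = 1
After iteration 2: lo = 1, right = 4, count = 2
After iteration 3: lo = 2, right = 4, count = 3
After iteration 4: lo = 2, right = 3, count = 4
After iteration 5: lo = 3, right = 3, count = 5
Loop ends.

Final answer: 5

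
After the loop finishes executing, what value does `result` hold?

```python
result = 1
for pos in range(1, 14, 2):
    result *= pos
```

Let's trace through this code step by step.

Initialize: result = 1
Entering loop: for pos in range(1, 14, 2):
After iteration 1: pos = 1, result = 1
After iteration 2: pos = 3, result = 3
After iteration 3: pos = 5, result = 15
After iteration 4: pos = 7, result = 105
After iteration 5: pos = 9, result = 945
After iteration 6: pos = 11, result = 10395
After iteration 7: pos = 13, result = 135135
Loop ends.

Final answer: 135135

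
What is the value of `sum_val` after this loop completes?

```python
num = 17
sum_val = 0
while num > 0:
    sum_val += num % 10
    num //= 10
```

Let's trace through this code step by step.

Initialize: num = 17
Initialize: sum_val = 0
Entering loop: while num > 0:
After iteration 1: num = 1, sum_val = 7
After iteration 2: num = 0, sum_val = 8
Loop ends.

Final answer: 8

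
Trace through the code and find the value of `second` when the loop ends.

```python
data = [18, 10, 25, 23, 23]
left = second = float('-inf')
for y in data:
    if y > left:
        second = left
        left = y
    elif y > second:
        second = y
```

Let's trace through this code step by step.

Initialize: data = [18, 10, 25, 23, 23]
Initialize: left = -inf
Initialize: second = -inf
Entering loop: for y in data:
After iteration 1: y = 18, left = 18, second = -inf
After iteration 2: y = 10, left = 18, second = 10
After iteration 3: y = 25, left = 25, second = 18
After iteration 4: y = 23, left = 25, second = 23
After iteration 5: y = 23, left = 25, second = 23
Loop ends.

Final answer: 23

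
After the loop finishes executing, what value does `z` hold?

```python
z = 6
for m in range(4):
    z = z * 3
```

Let's trace through this code step by step.

Initialize: z = 6
Entering loop: for m in range(4):
After iteration 1: m = 0, z = 18
After iteration 2: m = 1, z = 54
After iteration 3: m = 2, z = 162
After iteration 4: m = 3, z = 486
Loop ends.

Final answer: 486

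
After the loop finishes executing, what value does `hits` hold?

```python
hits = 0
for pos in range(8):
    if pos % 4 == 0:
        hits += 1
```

Let's trace through this code step by step.

Initialize: hits = 0
Entering loop: for pos in range(8):
After iteration 1: pos = 0, hits = 1
After iteration 2: pos = 1, hits = 1
After iteration 3: pos = 2, hits = 1
After iteration 4: pos = 3, hits = 1
After iteration 5: pos = 4, hits = 2
After iteration 6: pos = 5, hits = 2
After iteration 7: pos = 6, hits = 2
After iteration 8: pos = 7, hits = 2
Loop ends.

Final answer: 2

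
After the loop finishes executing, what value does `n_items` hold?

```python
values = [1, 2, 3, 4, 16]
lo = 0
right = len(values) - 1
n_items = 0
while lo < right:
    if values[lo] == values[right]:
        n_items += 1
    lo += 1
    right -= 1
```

Let's trace through this code step by step.

Initialize: values = [1, 2, 3, 4, 16]
Initialize: lo = 0
Initialize: right = 4
Initialize: n_items = 0
Entering loop: while lo < right:
After iteration 1: lo = 1, right = 3, n_items = 0
After iteration 2: lo = 2, right = 2, n_items = 0
Loop ends.

Final answer: 0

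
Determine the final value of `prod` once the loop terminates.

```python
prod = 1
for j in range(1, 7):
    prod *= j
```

Let's trace through this code step by step.

Initialize: prod = 1
Entering loop: for j in range(1, 7):
After iteration 1: j = 1, prod = 1
After iteration 2: j = 2, prod = 2
After iteration 3: j = 3, prod = 6
After iteration 4: j = 4, prod = 24
After iteration 5: j = 5, prod = 120
After iteration 6: j = 6, prod = 720
Loop ends.

Final answer: 720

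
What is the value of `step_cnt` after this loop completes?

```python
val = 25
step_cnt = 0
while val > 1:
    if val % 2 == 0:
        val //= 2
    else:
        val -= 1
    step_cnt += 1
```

Let's trace through this code step by step.

Initialize: val = 25
Initialize: step_cnt = 0
Entering loop: while val > 1:
After iteration 1: val = 24, step_cnt = 1
After iteration 2: val = 12, step_cnt = 2
After iteration 3: val = 6, step_cnt = 3
After iteration 4: val = 3, step_cnt = 4
After iteration 5: val = 2, step_cnt = 5
After iteration 6: val = 1, step_cnt = 6
Loop ends.

Final answer: 6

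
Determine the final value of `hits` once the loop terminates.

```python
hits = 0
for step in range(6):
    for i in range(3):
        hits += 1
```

Let's trace through this code step by step.

Initialize: hits = 0
Entering loop: for step in range(6):
After iteration 1: step = 0, hits = 3
After iteration 2: step = 1, hits = 6
After iteration 3: step = 2, hits = 9
After iteration 4: step = 3, hits = 12
After iteration 5: step = 4, hits = 15
After iteration 6: step = 5, hits = 18
Loop ends.

Final answer: 18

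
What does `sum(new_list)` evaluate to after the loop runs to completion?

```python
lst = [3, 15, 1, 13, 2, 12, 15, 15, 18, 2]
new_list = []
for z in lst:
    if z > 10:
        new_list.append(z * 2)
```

Let's trace through this code step by step.

Initialize: lst = [3, 15, 1, 13, 2, 12, 15, 15, 18, 2]
Initialize: new_list = []
Entering loop: for z in lst:
After iteration 1: z = 3, new_list = []
After iteration 2: z = 15, new_list = [30]
After iteration 3: z = 1, new_list = [30]
After iteration 4: z = 13, new_list = [30, 26]
After iteration 5: z = 2, new_list = [30, 26]
After iteration 6: z = 12, new_list = [30, 26, 24]
After iteration 7: z = 15, new_list = [30, 26, 24, 30]
After iteration 8: z = 15, new_list = [30, 26, 24, 30, 30]
After iteration 9: z = 18, new_list = [30, 26, 24, 30, 30, 36]
After iteration 10: z = 2, new_list = [30, 26, 24, 30, 30, 36]
Loop ends.
sum(new_list) = 176

Final answer: 176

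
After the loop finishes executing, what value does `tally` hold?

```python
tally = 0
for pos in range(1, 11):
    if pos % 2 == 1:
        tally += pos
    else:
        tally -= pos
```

Let's trace through this code step by step.

Initialize: tally = 0
Entering loop: for pos in range(1, 11):
After iteration 1: pos = 1, tally = 1
After iteration 2: pos = 2, tally = -1
After iteration 3: pos = 3, tally = 2
After iteration 4: pos = 4, tally = -2
After iteration 5: pos = 5, tally = 3
After iteration 6: pos = 6, tally = -3
After iteration 7: pos = 7, tally = 4
After iteration 8: pos = 8, tally = -4
After iteration 9: pos = 9, tally = 5
After iteration 10: pos = 10, tally = -5
Loop ends.

Final answer: -5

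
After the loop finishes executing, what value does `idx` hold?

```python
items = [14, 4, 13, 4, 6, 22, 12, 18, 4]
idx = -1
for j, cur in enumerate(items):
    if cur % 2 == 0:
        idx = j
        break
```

Let's trace through this code step by step.

Initialize: items = [14, 4, 13, 4, 6, 22, 12, 18, 4]
Initialize: idx = -1
Entering loop: for j, cur in enumerate(items):
After iteration 1: j = 0, cur = 14, idx = 0
Loop ends.

Final answer: 0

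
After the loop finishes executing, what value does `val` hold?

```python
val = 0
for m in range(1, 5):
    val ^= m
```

Let's trace through this code step by step.

Initialize: val = 0
Entering loop: for m in range(1, 5):
After iteration 1: m = 1, val = 1
After iteration 2: m = 2, val = 3
After iteration 3: m = 3, val = 0
After iteration 4: m = 4, val = 4
Loop ends.

Final answer: 4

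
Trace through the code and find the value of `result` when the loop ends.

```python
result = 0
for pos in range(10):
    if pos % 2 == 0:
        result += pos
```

Let's trace through this code step by step.

Initialize: result = 0
Entering loop: for pos in range(10):
After iteration 1: pos = 0, result = 0
After iteration 2: pos = 1, result = 0
After iteration 3: pos = 2, result = 2
After iteration 4: pos = 3, result = 2
After iteration 5: pos = 4, result = 6
After iteration 6: pos = 5, result = 6
After iteration 7: pos = 6, result = 12
After iteration 8: pos = 7, result = 12
After iteration 9: pos = 8, result = 20
After iteration 10: pos = 9, result = 20
Loop ends.

Final answer: 20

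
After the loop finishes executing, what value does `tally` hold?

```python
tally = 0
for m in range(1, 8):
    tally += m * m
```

Let's trace through this code step by step.

Initialize: tally = 0
Entering loop: for m in range(1, 8):
After iteration 1: m = 1, tally = 1
After iteration 2: m = 2, tally = 5
After iteration 3: m = 3, tally = 14
After iteration 4: m = 4, tally = 30
After iteration 5: m = 5, tally = 55
After iteration 6: m = 6, tally = 91
After iteration 7: m = 7, tally = 140
Loop ends.

Final answer: 140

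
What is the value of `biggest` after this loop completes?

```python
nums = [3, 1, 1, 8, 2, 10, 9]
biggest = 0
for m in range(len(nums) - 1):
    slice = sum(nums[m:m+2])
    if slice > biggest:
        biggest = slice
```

Let's trace through this code step by step.

Initialize: nums = [3, 1, 1, 8, 2, 10, 9]
Initialize: biggest = 0
Entering loop: for m in range(len(nums) - 1):
After iteration 1: m = 0, biggest = 4, slice = 4
After iteration 2: m = 1, biggest = 4, slice = 2
After iteration 3: m = 2, biggest = 9, slice = 9
After iteration 4: m = 3, biggest = 10, slice = 10
After iteration 5: m = 4, biggest = 12, slice = 12
After iteration 6: m = 5, biggest = 19, slice = 19
Loop ends.

Final answer: 19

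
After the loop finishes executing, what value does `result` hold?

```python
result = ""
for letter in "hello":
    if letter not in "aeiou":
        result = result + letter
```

Let's trace through this code step by step.

Initialize: result = ''
Entering loop: for letter in "hello":
After iteration 1: letter = 'h', result = 'h'
After iteration 2: letter = 'e', result = 'h'
After iteration 3: letter = 'l', result = 'hl'
After iteration 4: letter = 'l', result = 'hll'
After iteration 5: letter = 'o', result = 'hll'
Loop ends.

Final answer: 'hll'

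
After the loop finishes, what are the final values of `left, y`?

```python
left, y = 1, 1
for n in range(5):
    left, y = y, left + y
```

Let's trace through this code step by step.

Initialize: left = 1
Initialize: y = 1
Entering loop: for n in range(5):
After iteration 1: n = 0, left = 1, y = 2
After iteration 2: n = 1, left = 2, y = 3
After iteration 3: n = 2, left = 3, y = 5
After iteration 4: n = 3, left = 5, y = 8
After iteration 5: n = 4, left = 8, y = 13
Loop ends.

Final answer: 8, 13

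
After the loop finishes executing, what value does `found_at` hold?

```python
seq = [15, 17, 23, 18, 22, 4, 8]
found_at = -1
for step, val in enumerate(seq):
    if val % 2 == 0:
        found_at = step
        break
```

Let's trace through this code step by step.

Initialize: seq = [15, 17, 23, 18, 22, 4, 8]
Initialize: found_at = -1
Entering loop: for step, val in enumerate(seq):
After iteration 1: step = 0, val = 15, found_at = -1
After iteration 2: step = 1, val = 17, found_at = -1
After iteration 3: step = 2, val = 23, found_at = -1
After iteration 4: step = 3, val = 18, found_at = 3
Loop ends.

Final answer: 3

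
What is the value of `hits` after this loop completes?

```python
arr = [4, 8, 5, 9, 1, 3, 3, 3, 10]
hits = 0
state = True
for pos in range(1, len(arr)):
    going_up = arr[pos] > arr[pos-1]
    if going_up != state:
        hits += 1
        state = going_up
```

Let's trace through this code step by step.

Initialize: arr = [4, 8, 5, 9, 1, 3, 3, 3, 10]
Initialize: hits = 0
Initialize: state = True
Entering loop: for pos in range(1, len(arr)):
After iteration 1: pos = 1, hits = 0, state = True, going_up = True
After iteration 2: pos = 2, hits = 1, state = False, going_up = False
After iteration 3: pos = 3, hits = 2, state = True, going_up = True
After iteration 4: pos = 4, hits = 3, state = False, going_up = False
After iteration 5: pos = 5, hits = 4, state = True, going_up = True
After iteration 6: pos = 6, hits = 5, state = False, going_up = False
After iteration 7: pos = 7, hits = 5, state = False, going_up = False
After iteration 8: pos = 8, hits = 6, state = True, going_up = True
Loop ends.

Final answer: 6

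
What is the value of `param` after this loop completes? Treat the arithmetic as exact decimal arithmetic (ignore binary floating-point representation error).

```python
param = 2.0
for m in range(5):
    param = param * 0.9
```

Let's trace through this code step by step.

Initialize: param = 2.0
Entering loop: for m in range(5):
After iteration 1: m = 0, param = 1.8
After iteration 2: m = 1, param = 1.62
After iteration 3: m = 2, param = 1.458
After iteration 4: m = 3, param = 1.3122
After iteration 5: m = 4, param = 1.18098
Loop ends.

Final answer: 1.18098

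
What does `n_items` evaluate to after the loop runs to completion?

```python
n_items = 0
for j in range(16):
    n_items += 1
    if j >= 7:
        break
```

Let's trace through this code step by step.

Initialize: n_items = 0
Entering loop: for j in range(16):
After iteration 1: j = 0, n_items = 1
After iteration 2: j = 1, n_items = 2
After iteration 3: j = 2, n_items = 3
After iteration 4: j = 3, n_items = 4
After iteration 5: j = 4, n_items = 5
After iteration 6: j = 5, n_items = 6
After iteration 7: j = 6, n_items = 7
After iteration 8: j = 7, n_items = 8
Loop ends.

Final answer: 8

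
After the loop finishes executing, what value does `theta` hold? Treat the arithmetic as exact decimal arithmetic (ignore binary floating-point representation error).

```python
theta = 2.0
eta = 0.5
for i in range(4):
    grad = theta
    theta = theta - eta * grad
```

Let's trace through this code step by step.

Initialize: theta = 2.0
Initialize: eta = 0.5
Entering loop: for i in range(4):
After iteration 1: i = 0, theta = 1.0, grad = 2.0
After iteration 2: i = 1, theta = 0.5, grad = 1.0
After iteration 3: i = 2, theta = 0.25, grad = 0.5
After iteration 4: i = 3, theta = 0.125, grad = 0.25
Loop ends.

Final answer: 0.125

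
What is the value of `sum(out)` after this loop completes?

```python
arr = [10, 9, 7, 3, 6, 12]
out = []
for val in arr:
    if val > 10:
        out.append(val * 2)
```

Let's trace through this code step by step.

Initialize: arr = [10, 9, 7, 3, 6, 12]
Initialize: out = []
Entering loop: for val in arr:
After iteration 1: val = 10, out = []
After iteration 2: val = 9, out = []
After iteration 3: val = 7, out = []
After iteration 4: val = 3, out = []
After iteration 5: val = 6, out = []
After iteration 6: val = 12, out = [24]
Loop ends.
sum(out) = 24

Final answer: 24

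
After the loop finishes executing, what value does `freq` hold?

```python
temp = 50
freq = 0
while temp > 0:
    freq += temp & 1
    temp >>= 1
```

Let's trace through this code step by step.

Initialize: temp = 50
Initialize: freq = 0
Entering loop: while temp > 0:
After iteration 1: temp = 25, freq = 0
After iteration 2: temp = 12, freq = 1
After iteration 3: temp = 6, freq = 1
After iteration 4: temp = 3, freq = 1
After iteration 5: temp = 1, freq = 2
After iteration 6: temp = 0, freq = 3
Loop ends.

Final answer: 3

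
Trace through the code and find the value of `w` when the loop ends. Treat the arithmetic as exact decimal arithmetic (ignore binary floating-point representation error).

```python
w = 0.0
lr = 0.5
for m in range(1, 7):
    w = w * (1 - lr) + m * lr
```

Let's trace through this code step by step.

Initialize: w = 0.0
Initialize: lr = 0.5
Entering loop: for m in range(1, 7):
After iteration 1: m = 1, w = 0.5
After iteration 2: m = 2, w = 1.25
After iteration 3: m = 3, w = 2.125
After iteration 4: m = 4, w = 3.0625
After iteration 5: m = 5, w = 4.03125
After iteration 6: m = 6, w = 5.015625
Loop ends.

Final answer: 5.015625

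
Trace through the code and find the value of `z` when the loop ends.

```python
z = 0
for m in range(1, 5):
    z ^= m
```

Let's trace through this code step by step.

Initialize: z = 0
Entering loop: for m in range(1, 5):
After iteration 1: m = 1, z = 1
After iteration 2: m = 2, z = 3
After iteration 3: m = 3, z = 0
After iteration 4: m = 4, z = 4
Loop ends.

Final answer: 4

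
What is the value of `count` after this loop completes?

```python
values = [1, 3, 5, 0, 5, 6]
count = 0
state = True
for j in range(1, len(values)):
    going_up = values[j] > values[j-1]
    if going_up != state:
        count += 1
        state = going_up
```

Let's trace through this code step by step.

Initialize: values = [1, 3, 5, 0, 5, 6]
Initialize: count = 0
Initialize: state = True
Entering loop: for j in range(1, len(values)):
After iteration 1: j = 1, count = 0, state = True, going_up = True
After iteration 2: j = 2, count = 0, state = True, going_up = True
After iteration 3: j = 3, count = 1, state = False, going_up = False
After iteration 4: j = 4, count = 2, state = True, going_up = True
After iteration 5: j = 5, count = 2, state = True, going_up = True
Loop ends.

Final answer: 2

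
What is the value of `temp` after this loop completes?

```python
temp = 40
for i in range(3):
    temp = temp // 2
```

Let's trace through this code step by step.

Initialize: temp = 40
Entering loop: for i in range(3):
After iteration 1: i = 0, temp = 20
After iteration 2: i = 1, temp = 10
After iteration 3: i = 2, temp = 5
Loop ends.

Final answer: 5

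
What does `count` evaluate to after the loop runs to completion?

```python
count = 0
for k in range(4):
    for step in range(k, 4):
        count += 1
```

Let's trace through this code step by step.

Initialize: count = 0
Entering loop: for k in range(4):
After iteration 1: k = 0, count = 4
After iteration 2: k = 1, count = 7
After iteration 3: k = 2, count = 9
After iteration 4: k = 3, count = 10
Loop ends.

Final answer: 10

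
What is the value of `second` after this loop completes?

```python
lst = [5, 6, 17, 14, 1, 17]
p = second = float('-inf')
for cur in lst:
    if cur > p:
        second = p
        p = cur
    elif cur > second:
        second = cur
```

Let's trace through this code step by step.

Initialize: lst = [5, 6, 17, 14, 1, 17]
Initialize: p = -inf
Initialize: second = -inf
Entering loop: for cur in lst:
After iteration 1: cur = 5, p = 5, second = -inf
After iteration 2: cur = 6, p = 6, second = 5
After iteration 3: cur = 17, p = 17, second = 6
After iteration 4: cur = 14, p = 17, second = 14
After iteration 5: cur = 1, p = 17, second = 14
After iteration 6: cur = 17, p = 17, second = 17
Loop ends.

Final answer: 17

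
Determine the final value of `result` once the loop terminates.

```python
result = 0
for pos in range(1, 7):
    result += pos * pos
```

Let's trace through this code step by step.

Initialize: result = 0
Entering loop: for pos in range(1, 7):
After iteration 1: pos = 1, result = 1
After iteration 2: pos = 2, result = 5
After iteration 3: pos = 3, result = 14
After iteration 4: pos = 4, result = 30
After iteration 5: pos = 5, result = 55
After iteration 6: pos = 6, result = 91
Loop ends.

Final answer: 91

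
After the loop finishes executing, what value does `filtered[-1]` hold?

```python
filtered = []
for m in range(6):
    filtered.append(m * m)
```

Let's trace through this code step by step.

Initialize: filtered = []
Entering loop: for m in range(6):
After iteration 1: m = 0, filtered = [0]
After iteration 2: m = 1, filtered = [0, 1]
After iteration 3: m = 2, filtered = [0, 1, 4]
After iteration 4: m = 3, filtered = [0, 1, 4, 9]
After iteration 5: m = 4, filtered = [0, 1, 4, 9, 16]
After iteration 6: m = 5, filtered = [0, 1, 4, 9, 16, 25]
Loop ends.
filtered[-1] = 25

Final answer: 25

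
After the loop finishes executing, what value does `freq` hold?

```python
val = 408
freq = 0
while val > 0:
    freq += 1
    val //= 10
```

Let's trace through this code step by step.

Initialize: val = 408
Initialize: freq = 0
Entering loop: while val > 0:
After iteration 1: val = 40, freq = 1
After iteration 2: val = 4, freq = 2
After iteration 3: val = 0, freq = 3
Loop ends.

Final answer: 3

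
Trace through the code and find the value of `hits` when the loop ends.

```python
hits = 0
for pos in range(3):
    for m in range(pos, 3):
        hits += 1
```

Let's trace through this code step by step.

Initialize: hits = 0
Entering loop: for pos in range(3):
After iteration 1: pos = 0, hits = 3
After iteration 2: pos = 1, hits = 5
After iteration 3: pos = 2, hits = 6
Loop ends.

Final answer: 6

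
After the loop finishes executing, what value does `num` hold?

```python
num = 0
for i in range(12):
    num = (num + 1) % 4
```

Let's trace through this code step by step.

Initialize: num = 0
Entering loop: for i in range(12):
After iteration 1: i = 0, num = 1
After iteration 2: i = 1, num = 2
After iteration 3: i = 2, num = 3
After iteration 4: i = 3, num = 0
After iteration 5: i = 4, num = 1
After iteration 6: i = 5, num = 2
After iteration 7: i = 6, num = 3
After iteration 8: i = 7, num = 0
After iteration 9: i = 8, num = 1
After iteration 10: i = 9, num = 2
After iteration 11: i = 10, num = 3
After iteration 12: i = 11, num = 0
Loop ends.

Final answer: 0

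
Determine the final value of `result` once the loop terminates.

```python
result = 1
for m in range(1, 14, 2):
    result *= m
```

Let's trace through this code step by step.

Initialize: result = 1
Entering loop: for m in range(1, 14, 2):
After iteration 1: m = 1, result = 1
After iteration 2: m = 3, result = 3
After iteration 3: m = 5, result = 15
After iteration 4: m = 7, result = 105
After iteration 5: m = 9, result = 945
After iteration 6: m = 11, result = 10395
After iteration 7: m = 13, result = 135135
Loop ends.

Final answer: 135135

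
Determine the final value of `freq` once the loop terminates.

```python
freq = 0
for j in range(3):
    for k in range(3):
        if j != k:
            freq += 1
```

Let's trace through this code step by step.

Initialize: freq = 0
Entering loop: for j in range(3):
After iteration 1: j = 0, freq = 2
After iteration 2: j = 1, freq = 4
After iteration 3: j = 2, freq = 6
Loop ends.

Final answer: 6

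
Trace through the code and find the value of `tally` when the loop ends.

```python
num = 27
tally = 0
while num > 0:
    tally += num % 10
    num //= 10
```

Let's trace through this code step by step.

Initialize: num = 27
Initialize: tally = 0
Entering loop: while num > 0:
After iteration 1: num = 2, tally = 7
After iteration 2: num = 0, tally = 9
Loop ends.

Final answer: 9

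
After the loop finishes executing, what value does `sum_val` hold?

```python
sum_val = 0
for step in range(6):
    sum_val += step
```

Let's trace through this code step by step.

Initialize: sum_val = 0
Entering loop: for step in range(6):
After iteration 1: step = 0, sum_val = 0
After iteration 2: step = 1, sum_val = 1
After iteration 3: step = 2, sum_val = 3
After iteration 4: step = 3, sum_val = 6
After iteration 5: step = 4, sum_val = 10
After iteration 6: step = 5, sum_val = 15
Loop ends.

Final answer: 15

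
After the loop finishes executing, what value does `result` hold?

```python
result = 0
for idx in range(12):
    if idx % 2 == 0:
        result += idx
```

Let's trace through this code step by step.

Initialize: result = 0
Entering loop: for idx in range(12):
After iteration 1: idx = 0, result = 0
After iteration 2: idx = 1, result = 0
After iteration 3: idx = 2, result = 2
After iteration 4: idx = 3, result = 2
After iteration 5: idx = 4, result = 6
After iteration 6: idx = 5, result = 6
After iteration 7: idx = 6, result = 12
After iteration 8: idx = 7, result = 12
After iteration 9: idx = 8, result = 20
After iteration 10: idx = 9, result = 20
After iteration 11: idx = 10, result = 30
After iteration 12: idx = 11, result = 30
Loop ends.

Final answer: 30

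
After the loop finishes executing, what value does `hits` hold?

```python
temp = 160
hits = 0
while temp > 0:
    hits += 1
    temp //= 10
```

Let's trace through this code step by step.

Initialize: temp = 160
Initialize: hits = 0
Entering loop: while temp > 0:
After iteration 1: temp = 16, hits = 1
After iteration 2: temp = 1, hits = 2
After iteration 3: temp = 0, hits = 3
Loop ends.

Final answer: 3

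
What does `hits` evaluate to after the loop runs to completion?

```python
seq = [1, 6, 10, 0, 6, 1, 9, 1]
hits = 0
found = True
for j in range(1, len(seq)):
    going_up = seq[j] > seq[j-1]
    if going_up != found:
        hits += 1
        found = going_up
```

Let's trace through this code step by step.

Initialize: seq = [1, 6, 10, 0, 6, 1, 9, 1]
Initialize: hits = 0
Initialize: found = True
Entering loop: for j in range(1, len(seq)):
After iteration 1: j = 1, hits = 0, found = True, going_up = True
After iteration 2: j = 2, hits = 0, found = True, going_up = True
After iteration 3: j = 3, hits = 1, found = False, going_up = False
After iteration 4: j = 4, hits = 2, found = True, going_up = True
After iteration 5: j = 5, hits = 3, found = False, going_up = False
After iteration 6: j = 6, hits = 4, found = True, going_up = True
After iteration 7: j = 7, hits = 5, found = False, going_up = False
Loop ends.

Final answer: 5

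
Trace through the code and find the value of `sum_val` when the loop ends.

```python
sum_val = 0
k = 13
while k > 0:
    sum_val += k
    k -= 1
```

Let's trace through this code step by step.

Initialize: sum_val = 0
Initialize: k = 13
Entering loop: while k > 0:
After iteration 1: sum_val = 13, k = 12
After iteration 2: sum_val = 25, k = 11
After iteration 3: sum_val = 36, k = 10
After iteration 4: sum_val = 46, k = 9
After iteration 5: sum_val = 55, k = 8
After iteration 6: sum_val = 63, k = 7
After iteration 7: sum_val = 70, k = 6
After iteration 8: sum_val = 76, k = 5
After iteration 9: sum_val = 81, k = 4
After iteration 10: sum_val = 85, k = 3
After iteration 11: sum_val = 88, k = 2
After iteration 12: sum_val = 90, k = 1
After iteration 13: sum_val = 91, k = 0
Loop ends.

Final answer: 91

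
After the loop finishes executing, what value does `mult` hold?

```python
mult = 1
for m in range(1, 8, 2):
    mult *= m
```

Let's trace through this code step by step.

Initialize: mult = 1
Entering loop: for m in range(1, 8, 2):
After iteration 1: m = 1, mult = 1
After iteration 2: m = 3, mult = 3
After iteration 3: m = 5, mult = 15
After iteration 4: m = 7, mult = 105
Loop ends.

Final answer: 105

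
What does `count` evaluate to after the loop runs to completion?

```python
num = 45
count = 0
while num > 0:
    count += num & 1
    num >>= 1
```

Let's trace through this code step by step.

Initialize: num = 45
Initialize: count = 0
Entering loop: while num > 0:
After iteration 1: num = 22, count = 1
After iteration 2: num = 11, count = 1
After iteration 3: num = 5, count = 2
After iteration 4: num = 2, count = 3
After iteration 5: num = 1, count = 3
After iteration 6: num = 0, count = 4
Loop ends.

Final answer: 4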